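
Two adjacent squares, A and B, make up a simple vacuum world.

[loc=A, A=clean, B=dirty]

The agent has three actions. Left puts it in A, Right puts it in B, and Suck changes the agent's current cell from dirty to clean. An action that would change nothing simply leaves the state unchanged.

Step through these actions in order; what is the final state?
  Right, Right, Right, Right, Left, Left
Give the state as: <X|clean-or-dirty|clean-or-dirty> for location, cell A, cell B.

<A|clean|dirty>

1. Right → <B|clean|dirty>
2. Right → <B|clean|dirty>
3. Right → <B|clean|dirty>
4. Right → <B|clean|dirty>
5. Left → <A|clean|dirty>
6. Left → <A|clean|dirty>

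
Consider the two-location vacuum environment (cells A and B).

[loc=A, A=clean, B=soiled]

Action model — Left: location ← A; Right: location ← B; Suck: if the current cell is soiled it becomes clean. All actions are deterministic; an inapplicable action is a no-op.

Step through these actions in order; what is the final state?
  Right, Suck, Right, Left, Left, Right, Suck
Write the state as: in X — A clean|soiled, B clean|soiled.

1. Right → in B — A clean, B soiled
2. Suck → in B — A clean, B clean
3. Right → in B — A clean, B clean
4. Left → in A — A clean, B clean
5. Left → in A — A clean, B clean
6. Right → in B — A clean, B clean
7. Suck → in B — A clean, B clean

in B — A clean, B clean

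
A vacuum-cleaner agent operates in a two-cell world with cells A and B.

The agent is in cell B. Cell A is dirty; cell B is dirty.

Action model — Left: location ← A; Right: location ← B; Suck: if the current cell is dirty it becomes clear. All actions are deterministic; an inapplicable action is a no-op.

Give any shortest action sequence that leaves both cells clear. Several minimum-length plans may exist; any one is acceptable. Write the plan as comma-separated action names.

[1] after Suck: <B|dirty|clear>
[2] after Left: <A|dirty|clear>
[3] after Suck: <A|clear|clear>
min 3: Suck B + move + Suck A

Suck, Left, Suck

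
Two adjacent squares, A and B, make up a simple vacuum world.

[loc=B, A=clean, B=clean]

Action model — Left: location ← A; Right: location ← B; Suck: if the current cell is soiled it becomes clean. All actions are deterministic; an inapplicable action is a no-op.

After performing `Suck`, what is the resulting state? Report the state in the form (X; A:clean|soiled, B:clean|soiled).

start: (B; A:clean, B:clean)
1) do Suck; now (B; A:clean, B:clean)

(B; A:clean, B:clean)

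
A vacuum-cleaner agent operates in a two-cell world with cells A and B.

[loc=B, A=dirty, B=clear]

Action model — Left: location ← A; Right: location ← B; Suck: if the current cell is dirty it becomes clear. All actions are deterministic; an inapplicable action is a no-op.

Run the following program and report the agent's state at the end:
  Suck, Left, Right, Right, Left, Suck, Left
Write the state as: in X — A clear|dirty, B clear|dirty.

in A — A clear, B clear

1. Suck → in B — A dirty, B clear
2. Left → in A — A dirty, B clear
3. Right → in B — A dirty, B clear
4. Right → in B — A dirty, B clear
5. Left → in A — A dirty, B clear
6. Suck → in A — A clear, B clear
7. Left → in A — A clear, B clear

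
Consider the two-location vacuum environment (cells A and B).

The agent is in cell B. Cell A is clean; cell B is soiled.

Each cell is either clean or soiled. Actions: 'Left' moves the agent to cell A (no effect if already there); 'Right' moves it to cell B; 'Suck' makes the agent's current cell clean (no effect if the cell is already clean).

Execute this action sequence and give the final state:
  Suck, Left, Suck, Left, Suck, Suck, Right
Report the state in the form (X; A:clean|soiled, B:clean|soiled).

(B; A:clean, B:clean)

Suck (#1): (B; A:clean, B:clean)
Left (#2): (A; A:clean, B:clean)
Suck (#3): (A; A:clean, B:clean)
Left (#4): (A; A:clean, B:clean)
Suck (#5): (A; A:clean, B:clean)
Suck (#6): (A; A:clean, B:clean)
Right (#7): (B; A:clean, B:clean)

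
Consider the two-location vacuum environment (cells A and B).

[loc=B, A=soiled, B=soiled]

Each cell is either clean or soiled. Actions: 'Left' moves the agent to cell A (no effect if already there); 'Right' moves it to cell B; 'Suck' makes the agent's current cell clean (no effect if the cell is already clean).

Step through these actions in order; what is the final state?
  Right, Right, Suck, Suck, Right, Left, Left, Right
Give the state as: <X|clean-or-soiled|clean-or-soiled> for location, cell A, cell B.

t=1 Right ⇒ <B|soiled|soiled>
t=2 Right ⇒ <B|soiled|soiled>
t=3 Suck ⇒ <B|soiled|clean>
t=4 Suck ⇒ <B|soiled|clean>
t=5 Right ⇒ <B|soiled|clean>
t=6 Left ⇒ <A|soiled|clean>
t=7 Left ⇒ <A|soiled|clean>
t=8 Right ⇒ <B|soiled|clean>

<B|soiled|clean>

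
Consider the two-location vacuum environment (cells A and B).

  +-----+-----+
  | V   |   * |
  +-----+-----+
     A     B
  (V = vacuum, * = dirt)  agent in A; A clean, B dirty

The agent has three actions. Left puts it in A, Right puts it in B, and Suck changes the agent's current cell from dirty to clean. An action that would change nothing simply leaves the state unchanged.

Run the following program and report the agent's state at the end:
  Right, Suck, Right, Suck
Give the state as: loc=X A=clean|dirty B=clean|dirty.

loc=B A=clean B=clean

t=1 Right ⇒ loc=B A=clean B=dirty
t=2 Suck ⇒ loc=B A=clean B=clean
t=3 Right ⇒ loc=B A=clean B=clean
t=4 Suck ⇒ loc=B A=clean B=clean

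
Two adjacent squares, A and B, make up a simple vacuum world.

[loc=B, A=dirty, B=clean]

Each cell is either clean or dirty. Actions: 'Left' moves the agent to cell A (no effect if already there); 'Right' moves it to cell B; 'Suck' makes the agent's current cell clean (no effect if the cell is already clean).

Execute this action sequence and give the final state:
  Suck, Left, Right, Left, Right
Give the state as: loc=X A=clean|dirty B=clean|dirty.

step 1/5 (Suck): loc=B A=dirty B=clean
step 2/5 (Left): loc=A A=dirty B=clean
step 3/5 (Right): loc=B A=dirty B=clean
step 4/5 (Left): loc=A A=dirty B=clean
step 5/5 (Right): loc=B A=dirty B=clean

loc=B A=dirty B=clean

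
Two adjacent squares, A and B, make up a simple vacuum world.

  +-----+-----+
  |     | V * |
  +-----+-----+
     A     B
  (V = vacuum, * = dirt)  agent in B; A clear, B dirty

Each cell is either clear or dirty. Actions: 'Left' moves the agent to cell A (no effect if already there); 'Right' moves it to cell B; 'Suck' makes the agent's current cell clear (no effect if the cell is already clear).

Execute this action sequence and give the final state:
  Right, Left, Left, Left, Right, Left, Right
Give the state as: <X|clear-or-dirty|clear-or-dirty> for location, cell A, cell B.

1) do Right; now <B|clear|dirty>
2) do Left; now <A|clear|dirty>
3) do Left; now <A|clear|dirty>
4) do Left; now <A|clear|dirty>
5) do Right; now <B|clear|dirty>
6) do Left; now <A|clear|dirty>
7) do Right; now <B|clear|dirty>

<B|clear|dirty>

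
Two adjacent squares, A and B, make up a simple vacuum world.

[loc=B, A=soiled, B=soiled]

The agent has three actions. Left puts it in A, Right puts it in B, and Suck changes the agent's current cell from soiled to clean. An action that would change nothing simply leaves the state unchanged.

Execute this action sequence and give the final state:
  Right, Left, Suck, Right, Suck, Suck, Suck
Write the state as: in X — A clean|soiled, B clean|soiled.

step 1/7 (Right): in B — A soiled, B soiled
step 2/7 (Left): in A — A soiled, B soiled
step 3/7 (Suck): in A — A clean, B soiled
step 4/7 (Right): in B — A clean, B soiled
step 5/7 (Suck): in B — A clean, B clean
step 6/7 (Suck): in B — A clean, B clean
step 7/7 (Suck): in B — A clean, B clean

in B — A clean, B clean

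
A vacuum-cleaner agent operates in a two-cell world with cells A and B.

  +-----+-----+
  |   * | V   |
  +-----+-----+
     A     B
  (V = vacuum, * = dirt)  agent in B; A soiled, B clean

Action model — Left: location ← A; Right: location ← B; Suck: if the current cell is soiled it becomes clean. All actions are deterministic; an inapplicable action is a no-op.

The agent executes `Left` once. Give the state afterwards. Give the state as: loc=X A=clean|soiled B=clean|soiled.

loc=A A=soiled B=clean

start: loc=B A=soiled B=clean
t=1 Left ⇒ loc=A A=soiled B=clean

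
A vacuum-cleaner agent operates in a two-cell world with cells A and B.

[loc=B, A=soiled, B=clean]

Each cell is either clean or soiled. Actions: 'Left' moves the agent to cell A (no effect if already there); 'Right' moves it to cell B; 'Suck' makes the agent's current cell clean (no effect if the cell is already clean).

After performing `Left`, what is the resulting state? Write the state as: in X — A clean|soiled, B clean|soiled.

in A — A soiled, B clean

start: in B — A soiled, B clean
1. Left → in A — A soiled, B clean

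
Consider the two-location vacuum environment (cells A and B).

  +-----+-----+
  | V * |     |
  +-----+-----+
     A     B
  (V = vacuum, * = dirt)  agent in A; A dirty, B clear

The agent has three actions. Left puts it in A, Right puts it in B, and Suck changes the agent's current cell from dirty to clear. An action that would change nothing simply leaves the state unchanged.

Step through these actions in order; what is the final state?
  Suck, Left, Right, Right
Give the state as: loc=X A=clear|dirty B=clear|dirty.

1) do Suck; now loc=A A=clear B=clear
2) do Left; now loc=A A=clear B=clear
3) do Right; now loc=B A=clear B=clear
4) do Right; now loc=B A=clear B=clear

loc=B A=clear B=clear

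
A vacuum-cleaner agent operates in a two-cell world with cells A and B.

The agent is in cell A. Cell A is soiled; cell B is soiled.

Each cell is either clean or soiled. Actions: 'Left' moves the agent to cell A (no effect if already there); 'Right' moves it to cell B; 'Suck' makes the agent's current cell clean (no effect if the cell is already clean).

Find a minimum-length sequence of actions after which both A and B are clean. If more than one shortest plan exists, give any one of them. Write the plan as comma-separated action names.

Suck, Right, Suck

1. Suck → (A; A:clean, B:soiled)
2. Right → (B; A:clean, B:soiled)
3. Suck → (B; A:clean, B:clean)
min 3: Suck A + move + Suck B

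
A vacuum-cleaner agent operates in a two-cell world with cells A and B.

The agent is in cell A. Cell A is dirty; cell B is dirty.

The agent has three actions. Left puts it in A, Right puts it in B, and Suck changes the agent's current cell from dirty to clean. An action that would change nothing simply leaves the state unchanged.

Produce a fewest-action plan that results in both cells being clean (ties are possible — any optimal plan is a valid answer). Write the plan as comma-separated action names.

Suck, Right, Suck

Suck (#1): <A|clean|dirty>
Right (#2): <B|clean|dirty>
Suck (#3): <B|clean|clean>
min 3: Suck A + move + Suck B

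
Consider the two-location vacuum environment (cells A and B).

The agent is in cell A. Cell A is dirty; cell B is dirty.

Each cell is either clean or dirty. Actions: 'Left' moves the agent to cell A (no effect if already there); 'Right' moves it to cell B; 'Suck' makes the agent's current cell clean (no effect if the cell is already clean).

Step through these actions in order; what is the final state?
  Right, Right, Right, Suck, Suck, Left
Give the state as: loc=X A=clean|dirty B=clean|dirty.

1. Right → loc=B A=dirty B=dirty
2. Right → loc=B A=dirty B=dirty
3. Right → loc=B A=dirty B=dirty
4. Suck → loc=B A=dirty B=clean
5. Suck → loc=B A=dirty B=clean
6. Left → loc=A A=dirty B=clean

loc=A A=dirty B=clean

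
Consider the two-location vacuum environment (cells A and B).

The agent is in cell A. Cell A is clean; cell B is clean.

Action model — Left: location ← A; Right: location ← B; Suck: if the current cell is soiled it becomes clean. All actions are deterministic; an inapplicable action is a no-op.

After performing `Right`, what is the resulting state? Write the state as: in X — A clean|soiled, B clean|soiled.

start: in A — A clean, B clean
Right (#1): in B — A clean, B clean

in B — A clean, B clean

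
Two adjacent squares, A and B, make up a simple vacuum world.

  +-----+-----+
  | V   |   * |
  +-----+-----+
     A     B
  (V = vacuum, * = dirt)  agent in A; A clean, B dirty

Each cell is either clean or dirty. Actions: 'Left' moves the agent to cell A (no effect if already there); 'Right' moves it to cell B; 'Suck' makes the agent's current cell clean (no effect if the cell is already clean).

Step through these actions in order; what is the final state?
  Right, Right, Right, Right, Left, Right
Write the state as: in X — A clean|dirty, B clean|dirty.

1. Right → in B — A clean, B dirty
2. Right → in B — A clean, B dirty
3. Right → in B — A clean, B dirty
4. Right → in B — A clean, B dirty
5. Left → in A — A clean, B dirty
6. Right → in B — A clean, B dirty

in B — A clean, B dirty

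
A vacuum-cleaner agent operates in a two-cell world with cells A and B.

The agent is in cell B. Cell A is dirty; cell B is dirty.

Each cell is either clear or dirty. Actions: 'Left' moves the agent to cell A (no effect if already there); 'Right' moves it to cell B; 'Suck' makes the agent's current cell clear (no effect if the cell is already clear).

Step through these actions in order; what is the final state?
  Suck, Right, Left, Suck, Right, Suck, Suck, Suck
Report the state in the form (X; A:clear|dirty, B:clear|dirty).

(B; A:clear, B:clear)

1) do Suck; now (B; A:dirty, B:clear)
2) do Right; now (B; A:dirty, B:clear)
3) do Left; now (A; A:dirty, B:clear)
4) do Suck; now (A; A:clear, B:clear)
5) do Right; now (B; A:clear, B:clear)
6) do Suck; now (B; A:clear, B:clear)
7) do Suck; now (B; A:clear, B:clear)
8) do Suck; now (B; A:clear, B:clear)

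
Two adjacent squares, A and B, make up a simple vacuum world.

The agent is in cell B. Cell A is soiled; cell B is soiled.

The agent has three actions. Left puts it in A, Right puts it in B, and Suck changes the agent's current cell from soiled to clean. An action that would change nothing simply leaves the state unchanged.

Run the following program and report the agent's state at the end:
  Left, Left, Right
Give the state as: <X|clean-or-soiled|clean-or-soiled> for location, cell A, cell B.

<B|soiled|soiled>

[1] after Left: <A|soiled|soiled>
[2] after Left: <A|soiled|soiled>
[3] after Right: <B|soiled|soiled>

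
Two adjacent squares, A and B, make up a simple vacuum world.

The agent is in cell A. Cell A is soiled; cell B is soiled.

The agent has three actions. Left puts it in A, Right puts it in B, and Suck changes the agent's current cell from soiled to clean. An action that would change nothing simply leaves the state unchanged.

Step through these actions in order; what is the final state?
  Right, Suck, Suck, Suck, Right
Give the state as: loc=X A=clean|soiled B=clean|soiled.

step 1/5 (Right): loc=B A=soiled B=soiled
step 2/5 (Suck): loc=B A=soiled B=clean
step 3/5 (Suck): loc=B A=soiled B=clean
step 4/5 (Suck): loc=B A=soiled B=clean
step 5/5 (Right): loc=B A=soiled B=clean

loc=B A=soiled B=clean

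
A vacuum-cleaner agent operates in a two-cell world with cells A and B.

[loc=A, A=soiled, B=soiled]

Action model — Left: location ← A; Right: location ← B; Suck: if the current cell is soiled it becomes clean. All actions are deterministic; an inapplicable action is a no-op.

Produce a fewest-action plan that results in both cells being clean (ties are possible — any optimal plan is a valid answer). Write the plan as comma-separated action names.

step 1/3 (Suck): (A; A:clean, B:soiled)
step 2/3 (Right): (B; A:clean, B:soiled)
step 3/3 (Suck): (B; A:clean, B:clean)
min 3: Suck A + move + Suck B

Suck, Right, Suck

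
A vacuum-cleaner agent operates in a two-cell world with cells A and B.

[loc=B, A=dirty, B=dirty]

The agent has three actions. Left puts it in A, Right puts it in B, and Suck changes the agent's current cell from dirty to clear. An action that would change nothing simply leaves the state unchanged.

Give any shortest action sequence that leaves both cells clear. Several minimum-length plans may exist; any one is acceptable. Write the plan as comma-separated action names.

Suck, Left, Suck

1. Suck → loc=B A=dirty B=clear
2. Left → loc=A A=dirty B=clear
3. Suck → loc=A A=clear B=clear
min 3: Suck B + move + Suck A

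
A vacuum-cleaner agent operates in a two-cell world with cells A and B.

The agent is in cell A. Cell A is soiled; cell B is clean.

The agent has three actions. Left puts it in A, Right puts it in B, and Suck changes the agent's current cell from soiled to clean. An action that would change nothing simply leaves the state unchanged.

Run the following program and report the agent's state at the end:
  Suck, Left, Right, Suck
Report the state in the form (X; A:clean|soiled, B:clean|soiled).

(B; A:clean, B:clean)

t=1 Suck ⇒ (A; A:clean, B:clean)
t=2 Left ⇒ (A; A:clean, B:clean)
t=3 Right ⇒ (B; A:clean, B:clean)
t=4 Suck ⇒ (B; A:clean, B:clean)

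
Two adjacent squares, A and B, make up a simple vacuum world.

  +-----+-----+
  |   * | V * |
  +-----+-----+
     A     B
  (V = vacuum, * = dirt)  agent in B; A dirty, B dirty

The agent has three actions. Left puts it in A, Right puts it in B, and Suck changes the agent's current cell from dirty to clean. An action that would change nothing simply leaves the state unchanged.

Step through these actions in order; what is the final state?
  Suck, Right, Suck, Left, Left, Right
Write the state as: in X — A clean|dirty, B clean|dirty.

in B — A dirty, B clean

step 1/6 (Suck): in B — A dirty, B clean
step 2/6 (Right): in B — A dirty, B clean
step 3/6 (Suck): in B — A dirty, B clean
step 4/6 (Left): in A — A dirty, B clean
step 5/6 (Left): in A — A dirty, B clean
step 6/6 (Right): in B — A dirty, B clean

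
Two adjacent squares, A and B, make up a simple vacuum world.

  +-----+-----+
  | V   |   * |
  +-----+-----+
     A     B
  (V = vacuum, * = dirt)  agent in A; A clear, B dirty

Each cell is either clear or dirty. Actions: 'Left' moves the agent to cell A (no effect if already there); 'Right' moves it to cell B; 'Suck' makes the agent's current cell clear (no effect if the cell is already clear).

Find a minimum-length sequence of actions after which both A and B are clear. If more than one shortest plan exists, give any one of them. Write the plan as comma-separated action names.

Right (#1): (B; A:clear, B:dirty)
Suck (#2): (B; A:clear, B:clear)
min 2: go B then Suck

Right, Suck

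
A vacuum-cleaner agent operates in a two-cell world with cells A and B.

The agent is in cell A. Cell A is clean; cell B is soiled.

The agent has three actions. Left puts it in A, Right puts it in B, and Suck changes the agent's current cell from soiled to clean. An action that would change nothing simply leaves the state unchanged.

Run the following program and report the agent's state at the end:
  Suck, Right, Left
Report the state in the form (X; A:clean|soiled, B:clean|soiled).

(A; A:clean, B:soiled)

1) do Suck; now (A; A:clean, B:soiled)
2) do Right; now (B; A:clean, B:soiled)
3) do Left; now (A; A:clean, B:soiled)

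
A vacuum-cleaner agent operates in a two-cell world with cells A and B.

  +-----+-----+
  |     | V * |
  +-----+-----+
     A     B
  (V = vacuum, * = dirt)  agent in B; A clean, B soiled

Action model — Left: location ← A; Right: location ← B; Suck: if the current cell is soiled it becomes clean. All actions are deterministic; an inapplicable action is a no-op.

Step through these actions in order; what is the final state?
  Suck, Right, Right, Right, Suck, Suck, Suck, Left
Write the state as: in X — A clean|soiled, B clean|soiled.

in A — A clean, B clean

t=1 Suck ⇒ in B — A clean, B clean
t=2 Right ⇒ in B — A clean, B clean
t=3 Right ⇒ in B — A clean, B clean
t=4 Right ⇒ in B — A clean, B clean
t=5 Suck ⇒ in B — A clean, B clean
t=6 Suck ⇒ in B — A clean, B clean
t=7 Suck ⇒ in B — A clean, B clean
t=8 Left ⇒ in A — A clean, B clean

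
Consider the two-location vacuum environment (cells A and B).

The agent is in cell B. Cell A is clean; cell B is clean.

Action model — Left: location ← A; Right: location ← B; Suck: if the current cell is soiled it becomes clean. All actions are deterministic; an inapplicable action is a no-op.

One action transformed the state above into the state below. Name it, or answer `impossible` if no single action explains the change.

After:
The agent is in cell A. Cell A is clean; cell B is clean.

Left

try  Left: <A|clean|clean>  ← match
try Right: <B|clean|clean>
try  Suck: <B|clean|clean>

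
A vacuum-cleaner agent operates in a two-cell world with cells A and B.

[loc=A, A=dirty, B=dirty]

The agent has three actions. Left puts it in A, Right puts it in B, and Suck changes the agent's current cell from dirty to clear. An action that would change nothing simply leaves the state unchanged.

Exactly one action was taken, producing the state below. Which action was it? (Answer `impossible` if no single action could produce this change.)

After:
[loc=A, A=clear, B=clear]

try  Left: <A|dirty|dirty>
try Right: <B|dirty|dirty>
try  Suck: <A|clear|dirty>
no single action produces the after-state

impossible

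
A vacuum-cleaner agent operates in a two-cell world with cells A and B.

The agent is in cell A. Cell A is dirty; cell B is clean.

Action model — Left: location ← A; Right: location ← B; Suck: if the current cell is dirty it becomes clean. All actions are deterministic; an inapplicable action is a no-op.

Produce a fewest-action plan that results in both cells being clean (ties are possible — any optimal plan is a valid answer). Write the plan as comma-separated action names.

Suck

Suck (#1): <A|clean|clean>
min 1: A is dirty, one Suck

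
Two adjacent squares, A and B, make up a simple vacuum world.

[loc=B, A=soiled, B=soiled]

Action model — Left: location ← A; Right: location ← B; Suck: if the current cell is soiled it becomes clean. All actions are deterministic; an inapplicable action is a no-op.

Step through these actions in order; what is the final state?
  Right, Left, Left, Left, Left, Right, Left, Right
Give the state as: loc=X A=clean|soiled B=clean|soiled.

1) do Right; now loc=B A=soiled B=soiled
2) do Left; now loc=A A=soiled B=soiled
3) do Left; now loc=A A=soiled B=soiled
4) do Left; now loc=A A=soiled B=soiled
5) do Left; now loc=A A=soiled B=soiled
6) do Right; now loc=B A=soiled B=soiled
7) do Left; now loc=A A=soiled B=soiled
8) do Right; now loc=B A=soiled B=soiled

loc=B A=soiled B=soiled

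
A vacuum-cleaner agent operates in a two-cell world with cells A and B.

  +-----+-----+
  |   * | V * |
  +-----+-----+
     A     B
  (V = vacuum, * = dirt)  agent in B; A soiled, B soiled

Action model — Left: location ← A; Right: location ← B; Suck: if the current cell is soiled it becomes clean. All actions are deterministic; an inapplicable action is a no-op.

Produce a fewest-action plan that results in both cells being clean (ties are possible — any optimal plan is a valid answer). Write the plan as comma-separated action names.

t=1 Suck ⇒ <B|soiled|clean>
t=2 Left ⇒ <A|soiled|clean>
t=3 Suck ⇒ <A|clean|clean>
min 3: Suck B + move + Suck A

Suck, Left, Suck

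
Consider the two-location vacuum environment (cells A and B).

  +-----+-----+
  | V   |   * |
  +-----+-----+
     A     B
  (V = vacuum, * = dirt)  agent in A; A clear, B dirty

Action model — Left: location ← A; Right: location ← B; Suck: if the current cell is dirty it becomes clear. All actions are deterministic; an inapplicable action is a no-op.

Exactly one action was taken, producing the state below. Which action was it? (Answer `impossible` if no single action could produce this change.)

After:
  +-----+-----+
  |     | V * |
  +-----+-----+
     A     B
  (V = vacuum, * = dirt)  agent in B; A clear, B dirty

try  Left: in A — A clear, B dirty
try Right: in B — A clear, B dirty  ← match
try  Suck: in A — A clear, B dirty

Right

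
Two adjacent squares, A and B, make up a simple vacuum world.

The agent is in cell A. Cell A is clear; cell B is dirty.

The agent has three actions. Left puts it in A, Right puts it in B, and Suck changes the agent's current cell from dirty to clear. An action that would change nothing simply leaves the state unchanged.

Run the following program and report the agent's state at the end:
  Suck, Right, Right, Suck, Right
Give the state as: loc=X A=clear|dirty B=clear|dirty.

loc=B A=clear B=clear

t=1 Suck ⇒ loc=A A=clear B=dirty
t=2 Right ⇒ loc=B A=clear B=dirty
t=3 Right ⇒ loc=B A=clear B=dirty
t=4 Suck ⇒ loc=B A=clear B=clear
t=5 Right ⇒ loc=B A=clear B=clear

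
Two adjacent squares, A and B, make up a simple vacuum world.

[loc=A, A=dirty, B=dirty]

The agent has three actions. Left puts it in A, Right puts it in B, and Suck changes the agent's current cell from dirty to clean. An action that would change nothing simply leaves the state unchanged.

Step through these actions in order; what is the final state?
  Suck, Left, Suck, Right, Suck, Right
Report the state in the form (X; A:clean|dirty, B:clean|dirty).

Suck (#1): (A; A:clean, B:dirty)
Left (#2): (A; A:clean, B:dirty)
Suck (#3): (A; A:clean, B:dirty)
Right (#4): (B; A:clean, B:dirty)
Suck (#5): (B; A:clean, B:clean)
Right (#6): (B; A:clean, B:clean)

(B; A:clean, B:clean)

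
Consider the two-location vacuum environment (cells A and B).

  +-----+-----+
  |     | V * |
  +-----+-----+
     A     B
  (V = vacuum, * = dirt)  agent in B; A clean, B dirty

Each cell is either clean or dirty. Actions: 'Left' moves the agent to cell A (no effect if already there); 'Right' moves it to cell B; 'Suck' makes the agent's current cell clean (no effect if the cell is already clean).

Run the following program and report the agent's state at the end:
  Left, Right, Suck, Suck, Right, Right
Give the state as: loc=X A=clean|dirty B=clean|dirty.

1) do Left; now loc=A A=clean B=dirty
2) do Right; now loc=B A=clean B=dirty
3) do Suck; now loc=B A=clean B=clean
4) do Suck; now loc=B A=clean B=clean
5) do Right; now loc=B A=clean B=clean
6) do Right; now loc=B A=clean B=clean

loc=B A=clean B=clean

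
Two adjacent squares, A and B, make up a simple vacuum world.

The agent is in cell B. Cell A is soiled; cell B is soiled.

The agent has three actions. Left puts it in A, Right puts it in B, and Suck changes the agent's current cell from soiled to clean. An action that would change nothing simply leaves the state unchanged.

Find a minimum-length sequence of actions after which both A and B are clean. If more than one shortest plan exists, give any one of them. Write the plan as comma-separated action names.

Suck, Left, Suck

[1] after Suck: (B; A:soiled, B:clean)
[2] after Left: (A; A:soiled, B:clean)
[3] after Suck: (A; A:clean, B:clean)
min 3: Suck B + move + Suck A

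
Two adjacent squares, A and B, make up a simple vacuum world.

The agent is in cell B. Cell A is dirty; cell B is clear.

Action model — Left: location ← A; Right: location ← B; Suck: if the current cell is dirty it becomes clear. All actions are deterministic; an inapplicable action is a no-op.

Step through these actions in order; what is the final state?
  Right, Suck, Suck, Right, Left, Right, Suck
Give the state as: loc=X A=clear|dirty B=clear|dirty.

loc=B A=dirty B=clear

Right (#1): loc=B A=dirty B=clear
Suck (#2): loc=B A=dirty B=clear
Suck (#3): loc=B A=dirty B=clear
Right (#4): loc=B A=dirty B=clear
Left (#5): loc=A A=dirty B=clear
Right (#6): loc=B A=dirty B=clear
Suck (#7): loc=B A=dirty B=clear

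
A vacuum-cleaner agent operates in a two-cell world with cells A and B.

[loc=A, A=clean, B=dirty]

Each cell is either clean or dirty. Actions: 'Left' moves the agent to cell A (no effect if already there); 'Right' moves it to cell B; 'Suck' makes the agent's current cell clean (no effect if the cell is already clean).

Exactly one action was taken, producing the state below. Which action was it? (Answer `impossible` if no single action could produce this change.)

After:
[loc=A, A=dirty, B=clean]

impossible

try  Left: (A; A:clean, B:dirty)
try Right: (B; A:clean, B:dirty)
try  Suck: (A; A:clean, B:dirty)
no single action produces the after-state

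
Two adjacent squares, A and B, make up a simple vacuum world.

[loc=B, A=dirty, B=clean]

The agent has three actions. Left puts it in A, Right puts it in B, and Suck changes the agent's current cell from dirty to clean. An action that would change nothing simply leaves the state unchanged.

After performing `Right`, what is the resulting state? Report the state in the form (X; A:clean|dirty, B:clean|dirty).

start: (B; A:dirty, B:clean)
step 1/1 (Right): (B; A:dirty, B:clean)

(B; A:dirty, B:clean)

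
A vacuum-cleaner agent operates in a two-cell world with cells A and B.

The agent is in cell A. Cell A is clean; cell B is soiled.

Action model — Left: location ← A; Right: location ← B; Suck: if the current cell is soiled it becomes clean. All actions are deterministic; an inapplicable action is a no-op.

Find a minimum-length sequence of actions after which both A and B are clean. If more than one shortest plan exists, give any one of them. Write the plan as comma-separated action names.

[1] after Right: (B; A:clean, B:soiled)
[2] after Suck: (B; A:clean, B:clean)
min 2: go B then Suck

Right, Suck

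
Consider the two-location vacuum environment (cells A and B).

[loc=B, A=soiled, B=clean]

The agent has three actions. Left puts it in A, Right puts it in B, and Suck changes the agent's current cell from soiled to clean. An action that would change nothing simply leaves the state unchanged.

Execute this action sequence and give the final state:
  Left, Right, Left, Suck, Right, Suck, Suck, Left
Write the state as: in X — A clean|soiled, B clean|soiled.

in A — A clean, B clean

1. Left → in A — A soiled, B clean
2. Right → in B — A soiled, B clean
3. Left → in A — A soiled, B clean
4. Suck → in A — A clean, B clean
5. Right → in B — A clean, B clean
6. Suck → in B — A clean, B clean
7. Suck → in B — A clean, B clean
8. Left → in A — A clean, B clean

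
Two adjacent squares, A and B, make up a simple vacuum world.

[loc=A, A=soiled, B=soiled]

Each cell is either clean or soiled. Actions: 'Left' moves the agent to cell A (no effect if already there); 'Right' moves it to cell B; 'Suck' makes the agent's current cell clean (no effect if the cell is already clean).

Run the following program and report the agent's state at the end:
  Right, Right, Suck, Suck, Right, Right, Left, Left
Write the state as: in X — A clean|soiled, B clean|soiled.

t=1 Right ⇒ in B — A soiled, B soiled
t=2 Right ⇒ in B — A soiled, B soiled
t=3 Suck ⇒ in B — A soiled, B clean
t=4 Suck ⇒ in B — A soiled, B clean
t=5 Right ⇒ in B — A soiled, B clean
t=6 Right ⇒ in B — A soiled, B clean
t=7 Left ⇒ in A — A soiled, B clean
t=8 Left ⇒ in A — A soiled, B clean

in A — A soiled, B clean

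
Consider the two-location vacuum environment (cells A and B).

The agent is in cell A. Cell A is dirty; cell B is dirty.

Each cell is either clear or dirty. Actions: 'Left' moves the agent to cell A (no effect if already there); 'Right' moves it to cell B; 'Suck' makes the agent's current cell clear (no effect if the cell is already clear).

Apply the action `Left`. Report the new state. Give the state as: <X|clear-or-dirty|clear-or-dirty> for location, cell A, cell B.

<A|dirty|dirty>

start: <A|dirty|dirty>
1. Left → <A|dirty|dirty>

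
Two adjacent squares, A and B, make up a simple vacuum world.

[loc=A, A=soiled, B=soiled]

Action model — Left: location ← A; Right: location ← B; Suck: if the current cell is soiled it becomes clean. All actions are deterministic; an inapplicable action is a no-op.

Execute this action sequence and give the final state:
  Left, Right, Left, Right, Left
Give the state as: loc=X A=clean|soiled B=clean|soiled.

t=1 Left ⇒ loc=A A=soiled B=soiled
t=2 Right ⇒ loc=B A=soiled B=soiled
t=3 Left ⇒ loc=A A=soiled B=soiled
t=4 Right ⇒ loc=B A=soiled B=soiled
t=5 Left ⇒ loc=A A=soiled B=soiled

loc=A A=soiled B=soiled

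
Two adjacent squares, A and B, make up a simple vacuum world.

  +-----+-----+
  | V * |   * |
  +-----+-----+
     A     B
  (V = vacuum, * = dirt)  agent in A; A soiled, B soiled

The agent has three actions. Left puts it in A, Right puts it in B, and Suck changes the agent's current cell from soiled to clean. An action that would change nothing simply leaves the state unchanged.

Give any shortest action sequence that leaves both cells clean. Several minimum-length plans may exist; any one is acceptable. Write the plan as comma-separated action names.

Suck, Right, Suck

step 1/3 (Suck): <A|clean|soiled>
step 2/3 (Right): <B|clean|soiled>
step 3/3 (Suck): <B|clean|clean>
min 3: Suck A + move + Suck B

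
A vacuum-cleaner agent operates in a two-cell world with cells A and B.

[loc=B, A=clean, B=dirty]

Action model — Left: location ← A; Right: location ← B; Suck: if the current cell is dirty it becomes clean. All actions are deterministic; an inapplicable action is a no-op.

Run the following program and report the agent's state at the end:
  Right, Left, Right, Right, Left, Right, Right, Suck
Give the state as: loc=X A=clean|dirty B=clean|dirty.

1) do Right; now loc=B A=clean B=dirty
2) do Left; now loc=A A=clean B=dirty
3) do Right; now loc=B A=clean B=dirty
4) do Right; now loc=B A=clean B=dirty
5) do Left; now loc=A A=clean B=dirty
6) do Right; now loc=B A=clean B=dirty
7) do Right; now loc=B A=clean B=dirty
8) do Suck; now loc=B A=clean B=clean

loc=B A=clean B=clean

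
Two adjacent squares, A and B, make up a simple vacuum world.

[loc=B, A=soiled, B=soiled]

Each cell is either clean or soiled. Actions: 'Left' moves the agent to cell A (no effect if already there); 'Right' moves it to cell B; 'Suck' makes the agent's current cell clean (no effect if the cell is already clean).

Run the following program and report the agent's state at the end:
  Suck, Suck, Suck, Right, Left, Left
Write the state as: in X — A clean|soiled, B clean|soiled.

Suck (#1): in B — A soiled, B clean
Suck (#2): in B — A soiled, B clean
Suck (#3): in B — A soiled, B clean
Right (#4): in B — A soiled, B clean
Left (#5): in A — A soiled, B clean
Left (#6): in A — A soiled, B clean

in A — A soiled, B clean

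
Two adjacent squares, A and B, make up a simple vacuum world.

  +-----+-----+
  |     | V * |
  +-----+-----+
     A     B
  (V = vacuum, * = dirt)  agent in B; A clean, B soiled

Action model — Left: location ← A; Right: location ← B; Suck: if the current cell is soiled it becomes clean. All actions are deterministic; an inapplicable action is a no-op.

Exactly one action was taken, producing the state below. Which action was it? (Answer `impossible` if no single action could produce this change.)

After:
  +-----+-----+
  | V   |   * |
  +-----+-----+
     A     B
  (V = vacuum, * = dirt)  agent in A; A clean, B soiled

Left

try  Left: in A — A clean, B soiled  ← match
try Right: in B — A clean, B soiled
try  Suck: in B — A clean, B clean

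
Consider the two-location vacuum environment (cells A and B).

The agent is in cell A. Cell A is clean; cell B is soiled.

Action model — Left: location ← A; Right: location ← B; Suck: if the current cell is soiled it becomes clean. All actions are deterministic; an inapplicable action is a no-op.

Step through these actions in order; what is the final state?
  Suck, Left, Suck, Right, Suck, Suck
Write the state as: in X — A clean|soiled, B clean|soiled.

in B — A clean, B clean

1. Suck → in A — A clean, B soiled
2. Left → in A — A clean, B soiled
3. Suck → in A — A clean, B soiled
4. Right → in B — A clean, B soiled
5. Suck → in B — A clean, B clean
6. Suck → in B — A clean, B clean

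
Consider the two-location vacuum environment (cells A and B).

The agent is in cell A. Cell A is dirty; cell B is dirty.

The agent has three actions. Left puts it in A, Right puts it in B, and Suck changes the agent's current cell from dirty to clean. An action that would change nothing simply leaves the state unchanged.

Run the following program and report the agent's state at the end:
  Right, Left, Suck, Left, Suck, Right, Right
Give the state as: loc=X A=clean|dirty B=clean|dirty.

1) do Right; now loc=B A=dirty B=dirty
2) do Left; now loc=A A=dirty B=dirty
3) do Suck; now loc=A A=clean B=dirty
4) do Left; now loc=A A=clean B=dirty
5) do Suck; now loc=A A=clean B=dirty
6) do Right; now loc=B A=clean B=dirty
7) do Right; now loc=B A=clean B=dirty

loc=B A=clean B=dirty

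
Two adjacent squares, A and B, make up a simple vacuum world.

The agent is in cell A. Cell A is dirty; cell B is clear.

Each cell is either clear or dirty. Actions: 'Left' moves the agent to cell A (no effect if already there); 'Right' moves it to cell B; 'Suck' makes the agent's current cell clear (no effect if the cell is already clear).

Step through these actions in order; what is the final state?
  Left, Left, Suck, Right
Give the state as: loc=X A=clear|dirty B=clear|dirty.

loc=B A=clear B=clear

step 1/4 (Left): loc=A A=dirty B=clear
step 2/4 (Left): loc=A A=dirty B=clear
step 3/4 (Suck): loc=A A=clear B=clear
step 4/4 (Right): loc=B A=clear B=clear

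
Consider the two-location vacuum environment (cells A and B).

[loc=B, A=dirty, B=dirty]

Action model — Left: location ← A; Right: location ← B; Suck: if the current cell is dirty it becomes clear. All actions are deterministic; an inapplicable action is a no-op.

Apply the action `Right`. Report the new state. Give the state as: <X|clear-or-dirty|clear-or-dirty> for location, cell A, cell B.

<B|dirty|dirty>

start: <B|dirty|dirty>
step 1/1 (Right): <B|dirty|dirty>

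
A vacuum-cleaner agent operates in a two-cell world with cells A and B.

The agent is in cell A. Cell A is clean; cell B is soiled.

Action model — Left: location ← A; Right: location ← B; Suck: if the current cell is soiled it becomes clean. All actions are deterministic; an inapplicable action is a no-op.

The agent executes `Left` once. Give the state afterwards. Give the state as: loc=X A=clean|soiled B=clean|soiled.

start: loc=A A=clean B=soiled
1. Left → loc=A A=clean B=soiled

loc=A A=clean B=soiled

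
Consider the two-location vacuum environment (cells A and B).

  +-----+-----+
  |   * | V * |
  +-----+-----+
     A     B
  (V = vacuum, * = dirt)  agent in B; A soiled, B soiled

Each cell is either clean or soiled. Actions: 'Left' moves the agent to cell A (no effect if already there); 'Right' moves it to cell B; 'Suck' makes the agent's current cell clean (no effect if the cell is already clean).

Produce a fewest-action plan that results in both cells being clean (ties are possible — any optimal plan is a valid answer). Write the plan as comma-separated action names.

[1] after Suck: loc=B A=soiled B=clean
[2] after Left: loc=A A=soiled B=clean
[3] after Suck: loc=A A=clean B=clean
min 3: Suck B + move + Suck A

Suck, Left, Suck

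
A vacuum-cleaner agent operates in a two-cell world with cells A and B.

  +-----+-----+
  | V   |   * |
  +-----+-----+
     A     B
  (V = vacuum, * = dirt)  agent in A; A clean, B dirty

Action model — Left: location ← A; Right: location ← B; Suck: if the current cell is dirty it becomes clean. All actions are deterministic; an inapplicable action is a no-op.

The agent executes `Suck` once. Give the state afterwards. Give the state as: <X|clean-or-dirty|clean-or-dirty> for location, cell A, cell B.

start: <A|clean|dirty>
1. Suck → <A|clean|dirty>

<A|clean|dirty>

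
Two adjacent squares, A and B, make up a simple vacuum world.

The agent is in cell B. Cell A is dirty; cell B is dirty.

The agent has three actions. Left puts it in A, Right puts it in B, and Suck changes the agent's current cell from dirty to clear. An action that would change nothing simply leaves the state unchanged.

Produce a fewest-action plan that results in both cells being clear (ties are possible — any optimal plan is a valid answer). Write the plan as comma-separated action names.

step 1/3 (Suck): (B; A:dirty, B:clear)
step 2/3 (Left): (A; A:dirty, B:clear)
step 3/3 (Suck): (A; A:clear, B:clear)
min 3: Suck B + move + Suck A

Suck, Left, Suck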